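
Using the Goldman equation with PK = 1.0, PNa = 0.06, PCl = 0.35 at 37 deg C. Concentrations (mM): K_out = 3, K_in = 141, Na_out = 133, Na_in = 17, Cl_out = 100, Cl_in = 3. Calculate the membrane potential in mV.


Vm = (RT/F)*ln((PK*Ko + PNa*Nao + PCl*Cli)/(PK*Ki + PNa*Nai + PCl*Clo))
Numer = 12.03, Denom = 177.02
Vm = -71.86 mV


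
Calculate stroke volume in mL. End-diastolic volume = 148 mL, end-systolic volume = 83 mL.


SV = EDV - ESV
SV = 148 - 83
SV = 65 mL


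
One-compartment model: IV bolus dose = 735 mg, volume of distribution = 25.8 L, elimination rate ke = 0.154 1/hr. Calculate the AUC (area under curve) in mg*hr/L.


C0 = Dose/Vd = 735/25.8 = 28.4884 mg/L
AUC = C0/ke = 28.4884/0.154
AUC = 185 mg*hr/L


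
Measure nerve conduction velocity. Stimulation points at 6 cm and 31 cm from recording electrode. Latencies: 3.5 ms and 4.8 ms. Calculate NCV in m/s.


Distance = (31 - 6) / 100 = 0.25 m
dt = (4.8 - 3.5) / 1000 = 0.0013 s
NCV = dist / dt = 192.3 m/s


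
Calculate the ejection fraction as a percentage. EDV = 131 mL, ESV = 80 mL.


SV = EDV - ESV = 131 - 80 = 51 mL
EF = SV/EDV * 100 = 51/131 * 100
EF = 38.93%


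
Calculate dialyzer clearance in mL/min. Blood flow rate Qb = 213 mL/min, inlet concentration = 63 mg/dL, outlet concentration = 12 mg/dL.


K = Qb * (Cb_in - Cb_out) / Cb_in
K = 213 * (63 - 12) / 63
K = 172.4 mL/min


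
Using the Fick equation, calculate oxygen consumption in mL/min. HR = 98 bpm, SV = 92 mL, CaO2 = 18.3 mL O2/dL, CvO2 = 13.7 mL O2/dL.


CO = HR*SV = 98*92/1000 = 9.016 L/min
a-v O2 diff = 18.3 - 13.7 = 4.6 mL/dL
VO2 = CO * (CaO2-CvO2) * 10 dL/L
VO2 = 9.016 * 4.6 * 10
VO2 = 414.7 mL/min


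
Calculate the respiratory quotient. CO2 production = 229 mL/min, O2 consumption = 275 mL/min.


RQ = VCO2 / VO2
RQ = 229 / 275
RQ = 0.8327


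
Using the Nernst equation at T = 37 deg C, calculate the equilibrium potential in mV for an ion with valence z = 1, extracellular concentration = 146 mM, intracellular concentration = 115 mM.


E = (RT/(zF)) * ln(C_out/C_in)
T = 37 + 273.15 = 310.15 K
E = (8.314 * 310.15 / (1 * 96485)) * ln(146/115)
E = 6.379 mV


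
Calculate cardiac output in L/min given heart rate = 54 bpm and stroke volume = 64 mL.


CO = HR * SV
CO = 54 * 64 / 1000
CO = 3.456 L/min


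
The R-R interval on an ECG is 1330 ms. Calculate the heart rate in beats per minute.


HR = 60 / RR_interval(s)
RR = 1330 ms = 1.33 s
HR = 60 / 1.33 = 45.11 bpm


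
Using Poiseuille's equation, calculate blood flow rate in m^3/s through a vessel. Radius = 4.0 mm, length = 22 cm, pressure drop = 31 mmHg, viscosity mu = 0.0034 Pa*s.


Q = pi*r^4*dP / (8*mu*L)
r = 0.004 m, L = 0.22 m
dP = 31 mmHg = 4132.982 Pa
Q = 5.5547e-04 m^3/s


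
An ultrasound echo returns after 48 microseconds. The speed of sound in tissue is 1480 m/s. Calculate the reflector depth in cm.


depth = c * t / 2
t = 48 us = 4.8000e-05 s
depth = 1480 * 4.8000e-05 / 2
depth = 0.03552 m = 3.552 cm


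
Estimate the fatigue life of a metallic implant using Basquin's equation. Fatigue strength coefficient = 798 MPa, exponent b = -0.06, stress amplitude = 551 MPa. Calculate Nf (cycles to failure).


sigma_a = sigma_f' * (2Nf)^b
2Nf = (sigma_a/sigma_f')^(1/b)
2Nf = (551/798)^(1/-0.06)
2Nf = 479.57317
Nf = 239.8


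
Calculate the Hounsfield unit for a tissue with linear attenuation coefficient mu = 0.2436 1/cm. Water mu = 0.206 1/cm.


HU = ((mu_tissue - mu_water) / mu_water) * 1000
HU = ((0.2436 - 0.206) / 0.206) * 1000
HU = 182.5


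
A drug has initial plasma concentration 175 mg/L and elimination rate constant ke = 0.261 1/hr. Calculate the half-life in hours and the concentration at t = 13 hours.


t_half = ln(2) / ke = 0.693147 / 0.261 = 2.656 hr
C(t) = C0 * exp(-ke*t) = 175 * exp(-0.261*13)
C(13) = 5.881 mg/L


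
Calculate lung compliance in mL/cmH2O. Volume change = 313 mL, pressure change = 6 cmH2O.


C = dV / dP
C = 313 / 6
C = 52.17 mL/cmH2O


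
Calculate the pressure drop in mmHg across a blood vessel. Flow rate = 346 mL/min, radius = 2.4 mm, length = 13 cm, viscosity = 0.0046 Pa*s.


dP = 8*mu*L*Q / (pi*r^4)
Q = 346 mL/min = 5.76667e-06 m^3/s
dP = 264.68 Pa = 264.68 / 133.322 mmHg = 1.985 mmHg


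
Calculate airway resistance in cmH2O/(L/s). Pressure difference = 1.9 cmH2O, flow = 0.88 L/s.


R = dP / flow
R = 1.9 / 0.88
R = 2.159 cmH2O/(L/s)


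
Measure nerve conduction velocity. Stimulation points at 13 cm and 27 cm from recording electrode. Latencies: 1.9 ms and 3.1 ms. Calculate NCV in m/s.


Distance = (27 - 13) / 100 = 0.14 m
dt = (3.1 - 1.9) / 1000 = 0.0012 s
NCV = dist / dt = 116.7 m/s


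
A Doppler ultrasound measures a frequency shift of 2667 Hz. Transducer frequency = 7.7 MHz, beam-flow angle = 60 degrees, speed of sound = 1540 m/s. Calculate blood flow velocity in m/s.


v = fd * c / (2 * f0 * cos(theta))
v = 2667 * 1540 / (2 * 7.7000e+06 * cos(60))
v = 0.5334 m/s


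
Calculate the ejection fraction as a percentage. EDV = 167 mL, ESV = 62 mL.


SV = EDV - ESV = 167 - 62 = 105 mL
EF = SV/EDV * 100 = 105/167 * 100
EF = 62.87%


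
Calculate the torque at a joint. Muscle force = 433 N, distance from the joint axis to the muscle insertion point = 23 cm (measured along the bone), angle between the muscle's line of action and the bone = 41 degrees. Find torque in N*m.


Torque = F * d * sin(theta)   (moment arm = d*sin(theta))
d = 23 cm = 0.23 m
Torque = 433 * 0.23 * sin(41)
Torque = 65.34 N*m


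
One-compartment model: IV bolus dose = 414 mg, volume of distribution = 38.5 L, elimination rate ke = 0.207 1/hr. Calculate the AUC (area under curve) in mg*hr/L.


C0 = Dose/Vd = 414/38.5 = 10.7532 mg/L
AUC = C0/ke = 10.7532/0.207
AUC = 51.95 mg*hr/L


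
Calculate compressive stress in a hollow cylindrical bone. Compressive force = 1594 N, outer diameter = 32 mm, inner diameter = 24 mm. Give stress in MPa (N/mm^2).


A = pi*(r_o^2 - r_i^2)
r_o = 16 mm, r_i = 12 mm
A = 351.858 mm^2
sigma = F/A = 1594 / 351.858
sigma = 4.53 MPa


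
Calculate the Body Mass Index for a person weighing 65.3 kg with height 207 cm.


BMI = weight / height^2
height = 207 cm = 2.07 m
BMI = 65.3 / 2.07^2
BMI = 15.24 kg/m^2


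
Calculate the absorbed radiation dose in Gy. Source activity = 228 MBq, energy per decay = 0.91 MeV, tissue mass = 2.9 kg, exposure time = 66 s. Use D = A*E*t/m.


A = 228 MBq = 2.2800e+08 Bq
E = 0.91 MeV = 1.45782e-13 J
D = A*E*t/m = 2.2800e+08*1.45782e-13*66/2.9
D = 7.5646e-04 Gy


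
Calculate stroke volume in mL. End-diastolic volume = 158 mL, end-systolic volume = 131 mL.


SV = EDV - ESV
SV = 158 - 131
SV = 27 mL


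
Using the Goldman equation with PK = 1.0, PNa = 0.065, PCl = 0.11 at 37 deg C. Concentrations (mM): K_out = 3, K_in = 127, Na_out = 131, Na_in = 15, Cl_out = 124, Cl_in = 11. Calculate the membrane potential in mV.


Vm = (RT/F)*ln((PK*Ko + PNa*Nao + PCl*Cli)/(PK*Ki + PNa*Nai + PCl*Clo))
Numer = 12.725, Denom = 141.615
Vm = -64.4 mV


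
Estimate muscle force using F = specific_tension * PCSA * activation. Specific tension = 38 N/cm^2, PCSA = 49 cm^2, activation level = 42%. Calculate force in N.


F = sigma * PCSA * activation
F = 38 * 49 * 0.42
F = 782 N


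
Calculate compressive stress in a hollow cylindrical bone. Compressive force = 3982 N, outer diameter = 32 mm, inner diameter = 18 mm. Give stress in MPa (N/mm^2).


A = pi*(r_o^2 - r_i^2)
r_o = 16 mm, r_i = 9 mm
A = 549.779 mm^2
sigma = F/A = 3982 / 549.779
sigma = 7.243 MPa


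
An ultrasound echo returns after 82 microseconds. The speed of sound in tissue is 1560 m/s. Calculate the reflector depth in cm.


depth = c * t / 2
t = 82 us = 8.2000e-05 s
depth = 1560 * 8.2000e-05 / 2
depth = 0.06396 m = 6.396 cm


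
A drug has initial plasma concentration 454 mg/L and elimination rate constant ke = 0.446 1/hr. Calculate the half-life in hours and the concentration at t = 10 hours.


t_half = ln(2) / ke = 0.693147 / 0.446 = 1.554 hr
C(t) = C0 * exp(-ke*t) = 454 * exp(-0.446*10)
C(10) = 5.249 mg/L


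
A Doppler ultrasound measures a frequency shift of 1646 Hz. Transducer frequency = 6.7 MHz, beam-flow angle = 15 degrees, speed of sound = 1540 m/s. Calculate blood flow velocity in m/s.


v = fd * c / (2 * f0 * cos(theta))
v = 1646 * 1540 / (2 * 6.7000e+06 * cos(15))
v = 0.1958 m/s


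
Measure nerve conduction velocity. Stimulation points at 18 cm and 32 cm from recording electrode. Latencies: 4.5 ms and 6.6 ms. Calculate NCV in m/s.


Distance = (32 - 18) / 100 = 0.14 m
dt = (6.6 - 4.5) / 1000 = 0.0021 s
NCV = dist / dt = 66.67 m/s


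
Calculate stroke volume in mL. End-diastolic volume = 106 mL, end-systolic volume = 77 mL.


SV = EDV - ESV
SV = 106 - 77
SV = 29 mL


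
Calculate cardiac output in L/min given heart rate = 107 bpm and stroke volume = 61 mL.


CO = HR * SV
CO = 107 * 61 / 1000
CO = 6.527 L/min


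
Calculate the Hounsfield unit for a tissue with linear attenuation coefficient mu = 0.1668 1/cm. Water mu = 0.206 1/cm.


HU = ((mu_tissue - mu_water) / mu_water) * 1000
HU = ((0.1668 - 0.206) / 0.206) * 1000
HU = -190.3


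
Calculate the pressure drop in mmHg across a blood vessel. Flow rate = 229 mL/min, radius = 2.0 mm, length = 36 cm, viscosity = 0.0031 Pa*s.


dP = 8*mu*L*Q / (pi*r^4)
Q = 229 mL/min = 3.81667e-06 m^3/s
dP = 677.905 Pa = 677.905 / 133.322 mmHg = 5.085 mmHg


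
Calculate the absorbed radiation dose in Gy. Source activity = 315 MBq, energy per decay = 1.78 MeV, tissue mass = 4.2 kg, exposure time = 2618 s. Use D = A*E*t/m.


A = 315 MBq = 3.1500e+08 Bq
E = 1.78 MeV = 2.85156e-13 J
D = A*E*t/m = 3.1500e+08*2.85156e-13*2618/4.2
D = 0.05599 Gy


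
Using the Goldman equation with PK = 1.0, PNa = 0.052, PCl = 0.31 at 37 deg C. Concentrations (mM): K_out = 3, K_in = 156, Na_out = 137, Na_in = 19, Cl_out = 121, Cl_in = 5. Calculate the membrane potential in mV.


Vm = (RT/F)*ln((PK*Ko + PNa*Nao + PCl*Cli)/(PK*Ki + PNa*Nai + PCl*Clo))
Numer = 11.674, Denom = 194.498
Vm = -75.18 mV


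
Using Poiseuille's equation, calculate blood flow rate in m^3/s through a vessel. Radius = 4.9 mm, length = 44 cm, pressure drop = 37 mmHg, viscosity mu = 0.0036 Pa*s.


Q = pi*r^4*dP / (8*mu*L)
r = 0.0049 m, L = 0.44 m
dP = 37 mmHg = 4932.914 Pa
Q = 7.0501e-04 m^3/s


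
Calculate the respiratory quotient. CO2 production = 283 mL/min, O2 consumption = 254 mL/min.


RQ = VCO2 / VO2
RQ = 283 / 254
RQ = 1.114


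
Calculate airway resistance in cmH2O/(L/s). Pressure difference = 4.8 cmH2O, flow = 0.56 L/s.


R = dP / flow
R = 4.8 / 0.56
R = 8.571 cmH2O/(L/s)


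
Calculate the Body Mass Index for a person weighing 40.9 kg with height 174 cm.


BMI = weight / height^2
height = 174 cm = 1.74 m
BMI = 40.9 / 1.74^2
BMI = 13.51 kg/m^2


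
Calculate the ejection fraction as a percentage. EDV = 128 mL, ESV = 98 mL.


SV = EDV - ESV = 128 - 98 = 30 mL
EF = SV/EDV * 100 = 30/128 * 100
EF = 23.44%


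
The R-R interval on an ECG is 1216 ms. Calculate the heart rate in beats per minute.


HR = 60 / RR_interval(s)
RR = 1216 ms = 1.216 s
HR = 60 / 1.216 = 49.34 bpm


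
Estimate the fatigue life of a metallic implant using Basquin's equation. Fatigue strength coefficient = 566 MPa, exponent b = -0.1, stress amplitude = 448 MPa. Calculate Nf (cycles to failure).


sigma_a = sigma_f' * (2Nf)^b
2Nf = (sigma_a/sigma_f')^(1/b)
2Nf = (448/566)^(1/-0.1)
2Nf = 10.360582
Nf = 5.18


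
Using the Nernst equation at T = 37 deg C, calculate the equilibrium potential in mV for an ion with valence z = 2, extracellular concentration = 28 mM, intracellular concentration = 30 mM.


E = (RT/(zF)) * ln(C_out/C_in)
T = 37 + 273.15 = 310.15 K
E = (8.314 * 310.15 / (2 * 96485)) * ln(28/30)
E = -0.9219 mV


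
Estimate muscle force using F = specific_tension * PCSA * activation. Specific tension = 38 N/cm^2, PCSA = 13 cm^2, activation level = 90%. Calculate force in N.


F = sigma * PCSA * activation
F = 38 * 13 * 0.9
F = 444.6 N


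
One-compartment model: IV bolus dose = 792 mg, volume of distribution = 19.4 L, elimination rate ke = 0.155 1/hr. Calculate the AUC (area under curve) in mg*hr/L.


C0 = Dose/Vd = 792/19.4 = 40.8247 mg/L
AUC = C0/ke = 40.8247/0.155
AUC = 263.4 mg*hr/L


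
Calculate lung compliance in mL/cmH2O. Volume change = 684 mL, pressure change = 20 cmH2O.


C = dV / dP
C = 684 / 20
C = 34.2 mL/cmH2O


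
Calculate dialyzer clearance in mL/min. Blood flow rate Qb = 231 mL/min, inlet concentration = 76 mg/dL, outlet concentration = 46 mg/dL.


K = Qb * (Cb_in - Cb_out) / Cb_in
K = 231 * (76 - 46) / 76
K = 91.18 mL/min


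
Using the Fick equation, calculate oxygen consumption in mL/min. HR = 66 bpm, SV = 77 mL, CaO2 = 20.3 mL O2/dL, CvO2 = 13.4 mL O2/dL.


CO = HR*SV = 66*77/1000 = 5.082 L/min
a-v O2 diff = 20.3 - 13.4 = 6.9 mL/dL
VO2 = CO * (CaO2-CvO2) * 10 dL/L
VO2 = 5.082 * 6.9 * 10
VO2 = 350.7 mL/min


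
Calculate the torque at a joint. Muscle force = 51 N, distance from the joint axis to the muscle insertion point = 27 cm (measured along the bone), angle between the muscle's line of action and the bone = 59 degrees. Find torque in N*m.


Torque = F * d * sin(theta)   (moment arm = d*sin(theta))
d = 27 cm = 0.27 m
Torque = 51 * 0.27 * sin(59)
Torque = 11.8 N*m


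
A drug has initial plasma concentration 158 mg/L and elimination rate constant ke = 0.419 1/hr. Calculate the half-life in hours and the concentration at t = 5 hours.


t_half = ln(2) / ke = 0.693147 / 0.419 = 1.654 hr
C(t) = C0 * exp(-ke*t) = 158 * exp(-0.419*5)
C(5) = 19.45 mg/L


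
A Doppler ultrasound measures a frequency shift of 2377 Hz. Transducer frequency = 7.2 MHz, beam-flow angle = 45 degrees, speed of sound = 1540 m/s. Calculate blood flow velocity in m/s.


v = fd * c / (2 * f0 * cos(theta))
v = 2377 * 1540 / (2 * 7.2000e+06 * cos(45))
v = 0.3595 m/s


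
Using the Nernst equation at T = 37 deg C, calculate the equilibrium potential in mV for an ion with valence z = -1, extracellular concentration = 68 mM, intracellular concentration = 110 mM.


E = (RT/(zF)) * ln(C_out/C_in)
T = 37 + 273.15 = 310.15 K
E = (8.314 * 310.15 / (-1 * 96485)) * ln(68/110)
E = 12.85 mV


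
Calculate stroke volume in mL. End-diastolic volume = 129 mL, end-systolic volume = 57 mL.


SV = EDV - ESV
SV = 129 - 57
SV = 72 mL


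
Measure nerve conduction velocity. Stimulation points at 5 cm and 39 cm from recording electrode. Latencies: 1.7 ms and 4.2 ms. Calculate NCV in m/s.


Distance = (39 - 5) / 100 = 0.34 m
dt = (4.2 - 1.7) / 1000 = 0.0025 s
NCV = dist / dt = 136 m/s


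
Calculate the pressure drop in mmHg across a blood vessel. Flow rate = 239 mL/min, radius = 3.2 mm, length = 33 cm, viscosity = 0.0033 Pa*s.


dP = 8*mu*L*Q / (pi*r^4)
Q = 239 mL/min = 3.98333e-06 m^3/s
dP = 105.345 Pa = 105.345 / 133.322 mmHg = 0.7902 mmHg


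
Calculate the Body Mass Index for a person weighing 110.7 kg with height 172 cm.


BMI = weight / height^2
height = 172 cm = 1.72 m
BMI = 110.7 / 1.72^2
BMI = 37.42 kg/m^2


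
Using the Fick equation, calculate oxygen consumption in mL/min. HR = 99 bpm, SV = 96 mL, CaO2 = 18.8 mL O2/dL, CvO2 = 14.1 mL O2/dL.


CO = HR*SV = 99*96/1000 = 9.504 L/min
a-v O2 diff = 18.8 - 14.1 = 4.7 mL/dL
VO2 = CO * (CaO2-CvO2) * 10 dL/L
VO2 = 9.504 * 4.7 * 10
VO2 = 446.7 mL/min


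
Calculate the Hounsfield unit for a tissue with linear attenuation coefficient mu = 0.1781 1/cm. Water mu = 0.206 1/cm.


HU = ((mu_tissue - mu_water) / mu_water) * 1000
HU = ((0.1781 - 0.206) / 0.206) * 1000
HU = -135.4


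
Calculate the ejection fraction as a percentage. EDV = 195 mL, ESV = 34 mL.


SV = EDV - ESV = 195 - 34 = 161 mL
EF = SV/EDV * 100 = 161/195 * 100
EF = 82.56%


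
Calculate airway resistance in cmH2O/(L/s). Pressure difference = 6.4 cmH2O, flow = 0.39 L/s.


R = dP / flow
R = 6.4 / 0.39
R = 16.41 cmH2O/(L/s)


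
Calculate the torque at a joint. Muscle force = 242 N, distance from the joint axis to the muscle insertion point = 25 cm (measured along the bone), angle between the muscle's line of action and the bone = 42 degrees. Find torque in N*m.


Torque = F * d * sin(theta)   (moment arm = d*sin(theta))
d = 25 cm = 0.25 m
Torque = 242 * 0.25 * sin(42)
Torque = 40.48 N*m


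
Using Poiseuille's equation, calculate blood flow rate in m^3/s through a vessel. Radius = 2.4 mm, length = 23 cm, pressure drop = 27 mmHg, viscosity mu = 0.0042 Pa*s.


Q = pi*r^4*dP / (8*mu*L)
r = 0.0024 m, L = 0.23 m
dP = 27 mmHg = 3599.694 Pa
Q = 4.8550e-05 m^3/s


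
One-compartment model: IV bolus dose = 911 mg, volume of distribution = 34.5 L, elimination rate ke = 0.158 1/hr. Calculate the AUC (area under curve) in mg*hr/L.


C0 = Dose/Vd = 911/34.5 = 26.4058 mg/L
AUC = C0/ke = 26.4058/0.158
AUC = 167.1 mg*hr/L


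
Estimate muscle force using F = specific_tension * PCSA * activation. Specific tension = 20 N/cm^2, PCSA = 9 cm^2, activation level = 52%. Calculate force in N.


F = sigma * PCSA * activation
F = 20 * 9 * 0.52
F = 93.6 N


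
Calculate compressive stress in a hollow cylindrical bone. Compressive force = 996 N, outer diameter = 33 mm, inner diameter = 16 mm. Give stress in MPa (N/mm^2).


A = pi*(r_o^2 - r_i^2)
r_o = 16.5 mm, r_i = 8 mm
A = 654.237 mm^2
sigma = F/A = 996 / 654.237
sigma = 1.522 MPa


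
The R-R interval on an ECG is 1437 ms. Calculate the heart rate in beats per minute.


HR = 60 / RR_interval(s)
RR = 1437 ms = 1.437 s
HR = 60 / 1.437 = 41.75 bpm


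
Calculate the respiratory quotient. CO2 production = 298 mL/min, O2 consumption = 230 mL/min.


RQ = VCO2 / VO2
RQ = 298 / 230
RQ = 1.296


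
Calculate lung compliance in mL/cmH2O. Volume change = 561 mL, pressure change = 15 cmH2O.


C = dV / dP
C = 561 / 15
C = 37.4 mL/cmH2O


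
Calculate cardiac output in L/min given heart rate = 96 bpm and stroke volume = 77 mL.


CO = HR * SV
CO = 96 * 77 / 1000
CO = 7.392 L/min


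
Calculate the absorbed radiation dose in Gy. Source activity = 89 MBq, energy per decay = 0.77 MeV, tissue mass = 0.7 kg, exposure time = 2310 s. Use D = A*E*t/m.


A = 89 MBq = 8.9000e+07 Bq
E = 0.77 MeV = 1.23354e-13 J
D = A*E*t/m = 8.9000e+07*1.23354e-13*2310/0.7
D = 0.03623 Gy


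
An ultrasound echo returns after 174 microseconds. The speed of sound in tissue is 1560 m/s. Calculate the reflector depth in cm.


depth = c * t / 2
t = 174 us = 1.7400e-04 s
depth = 1560 * 1.7400e-04 / 2
depth = 0.13572 m = 13.572 cm


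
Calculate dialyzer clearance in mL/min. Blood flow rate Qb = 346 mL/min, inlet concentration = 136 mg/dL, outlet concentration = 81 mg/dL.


K = Qb * (Cb_in - Cb_out) / Cb_in
K = 346 * (136 - 81) / 136
K = 139.9 mL/min


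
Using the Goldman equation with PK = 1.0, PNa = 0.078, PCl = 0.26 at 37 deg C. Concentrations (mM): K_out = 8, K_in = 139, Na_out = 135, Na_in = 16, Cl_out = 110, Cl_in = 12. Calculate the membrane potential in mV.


Vm = (RT/F)*ln((PK*Ko + PNa*Nao + PCl*Cli)/(PK*Ki + PNa*Nai + PCl*Clo))
Numer = 21.65, Denom = 168.848
Vm = -54.89 mV


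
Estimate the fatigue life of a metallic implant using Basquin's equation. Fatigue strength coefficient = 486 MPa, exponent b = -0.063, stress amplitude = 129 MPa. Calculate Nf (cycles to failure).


sigma_a = sigma_f' * (2Nf)^b
2Nf = (sigma_a/sigma_f')^(1/b)
2Nf = (129/486)^(1/-0.063)
2Nf = 1.391862e+09
Nf = 6.9593e+08


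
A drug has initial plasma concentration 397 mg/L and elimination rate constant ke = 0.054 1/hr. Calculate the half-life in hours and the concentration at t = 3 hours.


t_half = ln(2) / ke = 0.693147 / 0.054 = 12.84 hr
C(t) = C0 * exp(-ke*t) = 397 * exp(-0.054*3)
C(3) = 337.6 mg/L


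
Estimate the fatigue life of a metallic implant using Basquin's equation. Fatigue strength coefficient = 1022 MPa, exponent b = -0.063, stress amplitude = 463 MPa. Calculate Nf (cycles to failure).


sigma_a = sigma_f' * (2Nf)^b
2Nf = (sigma_a/sigma_f')^(1/b)
2Nf = (463/1022)^(1/-0.063)
2Nf = 287244.99
Nf = 1.436e+05


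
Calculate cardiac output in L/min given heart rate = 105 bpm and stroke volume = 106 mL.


CO = HR * SV
CO = 105 * 106 / 1000
CO = 11.13 L/min


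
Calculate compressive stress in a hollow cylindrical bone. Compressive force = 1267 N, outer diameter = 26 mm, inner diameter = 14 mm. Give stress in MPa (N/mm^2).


A = pi*(r_o^2 - r_i^2)
r_o = 13 mm, r_i = 7 mm
A = 376.991 mm^2
sigma = F/A = 1267 / 376.991
sigma = 3.361 MPa


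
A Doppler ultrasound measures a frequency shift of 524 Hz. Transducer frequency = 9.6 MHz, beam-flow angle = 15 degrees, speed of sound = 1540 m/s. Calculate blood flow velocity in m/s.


v = fd * c / (2 * f0 * cos(theta))
v = 524 * 1540 / (2 * 9.6000e+06 * cos(15))
v = 0.04351 m/s


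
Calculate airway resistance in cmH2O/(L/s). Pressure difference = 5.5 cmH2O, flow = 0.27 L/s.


R = dP / flow
R = 5.5 / 0.27
R = 20.37 cmH2O/(L/s)


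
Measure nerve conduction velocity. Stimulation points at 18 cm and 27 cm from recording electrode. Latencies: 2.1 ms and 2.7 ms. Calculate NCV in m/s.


Distance = (27 - 18) / 100 = 0.09 m
dt = (2.7 - 2.1) / 1000 = 6.0000e-04 s
NCV = dist / dt = 150 m/s


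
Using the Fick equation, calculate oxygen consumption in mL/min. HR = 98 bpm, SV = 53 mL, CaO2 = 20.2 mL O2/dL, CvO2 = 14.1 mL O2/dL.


CO = HR*SV = 98*53/1000 = 5.194 L/min
a-v O2 diff = 20.2 - 14.1 = 6.1 mL/dL
VO2 = CO * (CaO2-CvO2) * 10 dL/L
VO2 = 5.194 * 6.1 * 10
VO2 = 316.8 mL/min


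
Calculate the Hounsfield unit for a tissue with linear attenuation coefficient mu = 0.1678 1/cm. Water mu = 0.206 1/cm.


HU = ((mu_tissue - mu_water) / mu_water) * 1000
HU = ((0.1678 - 0.206) / 0.206) * 1000
HU = -185.4


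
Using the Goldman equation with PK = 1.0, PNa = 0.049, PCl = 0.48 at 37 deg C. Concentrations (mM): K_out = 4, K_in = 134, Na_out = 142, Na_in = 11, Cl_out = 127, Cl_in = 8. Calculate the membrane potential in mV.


Vm = (RT/F)*ln((PK*Ko + PNa*Nao + PCl*Cli)/(PK*Ki + PNa*Nai + PCl*Clo))
Numer = 14.798, Denom = 195.499
Vm = -68.98 mV


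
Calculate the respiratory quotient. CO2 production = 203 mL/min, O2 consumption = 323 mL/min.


RQ = VCO2 / VO2
RQ = 203 / 323
RQ = 0.6285


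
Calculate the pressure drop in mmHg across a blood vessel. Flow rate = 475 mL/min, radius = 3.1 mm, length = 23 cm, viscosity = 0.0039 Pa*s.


dP = 8*mu*L*Q / (pi*r^4)
Q = 475 mL/min = 7.91667e-06 m^3/s
dP = 195.807 Pa = 195.807 / 133.322 mmHg = 1.469 mmHg


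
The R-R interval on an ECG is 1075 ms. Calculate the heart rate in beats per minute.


HR = 60 / RR_interval(s)
RR = 1075 ms = 1.075 s
HR = 60 / 1.075 = 55.81 bpm


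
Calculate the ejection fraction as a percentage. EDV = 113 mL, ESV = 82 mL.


SV = EDV - ESV = 113 - 82 = 31 mL
EF = SV/EDV * 100 = 31/113 * 100
EF = 27.43%


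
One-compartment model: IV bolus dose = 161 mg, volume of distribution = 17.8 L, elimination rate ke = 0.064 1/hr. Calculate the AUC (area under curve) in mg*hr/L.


C0 = Dose/Vd = 161/17.8 = 9.04494 mg/L
AUC = C0/ke = 9.04494/0.064
AUC = 141.3 mg*hr/L


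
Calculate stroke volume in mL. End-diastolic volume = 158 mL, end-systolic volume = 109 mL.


SV = EDV - ESV
SV = 158 - 109
SV = 49 mL


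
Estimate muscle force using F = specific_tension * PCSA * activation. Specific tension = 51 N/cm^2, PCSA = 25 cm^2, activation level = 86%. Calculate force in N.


F = sigma * PCSA * activation
F = 51 * 25 * 0.86
F = 1096 N


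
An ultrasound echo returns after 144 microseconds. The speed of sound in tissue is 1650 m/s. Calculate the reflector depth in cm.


depth = c * t / 2
t = 144 us = 1.4400e-04 s
depth = 1650 * 1.4400e-04 / 2
depth = 0.1188 m = 11.88 cm


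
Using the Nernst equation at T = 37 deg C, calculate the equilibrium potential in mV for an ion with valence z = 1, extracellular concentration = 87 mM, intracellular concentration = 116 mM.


E = (RT/(zF)) * ln(C_out/C_in)
T = 37 + 273.15 = 310.15 K
E = (8.314 * 310.15 / (1 * 96485)) * ln(87/116)
E = -7.688 mV


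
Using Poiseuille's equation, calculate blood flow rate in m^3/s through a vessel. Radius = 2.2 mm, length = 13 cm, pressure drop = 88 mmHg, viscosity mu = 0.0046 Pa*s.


Q = pi*r^4*dP / (8*mu*L)
r = 0.0022 m, L = 0.13 m
dP = 88 mmHg = 11732.336 Pa
Q = 1.8048e-04 m^3/s


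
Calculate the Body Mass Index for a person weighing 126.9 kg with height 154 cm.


BMI = weight / height^2
height = 154 cm = 1.54 m
BMI = 126.9 / 1.54^2
BMI = 53.51 kg/m^2


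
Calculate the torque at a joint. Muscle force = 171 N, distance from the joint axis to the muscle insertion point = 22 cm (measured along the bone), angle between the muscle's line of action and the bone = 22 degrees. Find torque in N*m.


Torque = F * d * sin(theta)   (moment arm = d*sin(theta))
d = 22 cm = 0.22 m
Torque = 171 * 0.22 * sin(22)
Torque = 14.09 N*m


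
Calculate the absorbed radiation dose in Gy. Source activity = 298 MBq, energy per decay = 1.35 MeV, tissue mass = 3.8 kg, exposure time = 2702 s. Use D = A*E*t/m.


A = 298 MBq = 2.9800e+08 Bq
E = 1.35 MeV = 2.1627e-13 J
D = A*E*t/m = 2.9800e+08*2.1627e-13*2702/3.8
D = 0.04583 Gy


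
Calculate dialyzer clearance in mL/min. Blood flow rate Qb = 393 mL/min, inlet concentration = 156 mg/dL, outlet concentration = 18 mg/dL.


K = Qb * (Cb_in - Cb_out) / Cb_in
K = 393 * (156 - 18) / 156
K = 347.7 mL/min


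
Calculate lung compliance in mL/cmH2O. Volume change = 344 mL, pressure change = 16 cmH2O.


C = dV / dP
C = 344 / 16
C = 21.5 mL/cmH2O


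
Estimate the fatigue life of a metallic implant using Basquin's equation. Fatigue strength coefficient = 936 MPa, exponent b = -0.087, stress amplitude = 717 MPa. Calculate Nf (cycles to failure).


sigma_a = sigma_f' * (2Nf)^b
2Nf = (sigma_a/sigma_f')^(1/b)
2Nf = (717/936)^(1/-0.087)
2Nf = 21.406058
Nf = 10.7


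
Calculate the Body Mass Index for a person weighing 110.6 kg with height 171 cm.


BMI = weight / height^2
height = 171 cm = 1.71 m
BMI = 110.6 / 1.71^2
BMI = 37.82 kg/m^2


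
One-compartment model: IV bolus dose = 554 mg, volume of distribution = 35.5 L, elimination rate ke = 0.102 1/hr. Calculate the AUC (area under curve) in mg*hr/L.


C0 = Dose/Vd = 554/35.5 = 15.6056 mg/L
AUC = C0/ke = 15.6056/0.102
AUC = 153 mg*hr/L


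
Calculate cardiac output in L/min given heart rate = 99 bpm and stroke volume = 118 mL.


CO = HR * SV
CO = 99 * 118 / 1000
CO = 11.68 L/min


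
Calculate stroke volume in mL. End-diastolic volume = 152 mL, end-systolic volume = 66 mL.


SV = EDV - ESV
SV = 152 - 66
SV = 86 mL


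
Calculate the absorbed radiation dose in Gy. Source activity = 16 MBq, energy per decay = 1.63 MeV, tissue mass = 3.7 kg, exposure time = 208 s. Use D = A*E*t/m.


A = 16 MBq = 1.6000e+07 Bq
E = 1.63 MeV = 2.61126e-13 J
D = A*E*t/m = 1.6000e+07*2.61126e-13*208/3.7
D = 2.3487e-04 Gy


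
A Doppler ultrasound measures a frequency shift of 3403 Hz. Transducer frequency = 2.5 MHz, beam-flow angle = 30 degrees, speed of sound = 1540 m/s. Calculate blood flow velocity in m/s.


v = fd * c / (2 * f0 * cos(theta))
v = 3403 * 1540 / (2 * 2.5000e+06 * cos(30))
v = 1.21 m/s


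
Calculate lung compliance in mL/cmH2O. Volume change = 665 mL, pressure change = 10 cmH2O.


C = dV / dP
C = 665 / 10
C = 66.5 mL/cmH2O


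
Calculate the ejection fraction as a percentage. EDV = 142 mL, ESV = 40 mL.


SV = EDV - ESV = 142 - 40 = 102 mL
EF = SV/EDV * 100 = 102/142 * 100
EF = 71.83%


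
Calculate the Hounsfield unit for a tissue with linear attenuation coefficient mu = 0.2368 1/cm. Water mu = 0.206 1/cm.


HU = ((mu_tissue - mu_water) / mu_water) * 1000
HU = ((0.2368 - 0.206) / 0.206) * 1000
HU = 149.5


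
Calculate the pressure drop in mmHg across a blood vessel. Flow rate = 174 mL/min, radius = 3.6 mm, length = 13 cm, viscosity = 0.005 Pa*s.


dP = 8*mu*L*Q / (pi*r^4)
Q = 174 mL/min = 2.9e-06 m^3/s
dP = 28.5786 Pa = 28.5786 / 133.322 mmHg = 0.2144 mmHg


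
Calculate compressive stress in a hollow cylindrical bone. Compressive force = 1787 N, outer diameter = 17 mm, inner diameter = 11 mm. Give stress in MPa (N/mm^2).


A = pi*(r_o^2 - r_i^2)
r_o = 8.5 mm, r_i = 5.5 mm
A = 131.947 mm^2
sigma = F/A = 1787 / 131.947
sigma = 13.54 MPa


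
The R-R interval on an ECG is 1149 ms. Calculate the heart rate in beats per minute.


HR = 60 / RR_interval(s)
RR = 1149 ms = 1.149 s
HR = 60 / 1.149 = 52.22 bpm


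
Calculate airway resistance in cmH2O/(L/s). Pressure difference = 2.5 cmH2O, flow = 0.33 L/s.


R = dP / flow
R = 2.5 / 0.33
R = 7.576 cmH2O/(L/s)


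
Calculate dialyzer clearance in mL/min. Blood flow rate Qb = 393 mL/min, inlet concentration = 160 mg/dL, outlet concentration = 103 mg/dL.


K = Qb * (Cb_in - Cb_out) / Cb_in
K = 393 * (160 - 103) / 160
K = 140 mL/min


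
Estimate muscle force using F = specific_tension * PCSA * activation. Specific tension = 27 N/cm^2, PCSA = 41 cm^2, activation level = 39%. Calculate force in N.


F = sigma * PCSA * activation
F = 27 * 41 * 0.39
F = 431.7 N


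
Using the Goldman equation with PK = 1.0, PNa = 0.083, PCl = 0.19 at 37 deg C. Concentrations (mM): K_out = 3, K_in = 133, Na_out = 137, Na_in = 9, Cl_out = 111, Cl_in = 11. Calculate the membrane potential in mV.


Vm = (RT/F)*ln((PK*Ko + PNa*Nao + PCl*Cli)/(PK*Ki + PNa*Nai + PCl*Clo))
Numer = 16.461, Denom = 154.837
Vm = -59.9 mV


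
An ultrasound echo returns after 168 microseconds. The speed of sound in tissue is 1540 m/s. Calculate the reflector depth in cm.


depth = c * t / 2
t = 168 us = 1.6800e-04 s
depth = 1540 * 1.6800e-04 / 2
depth = 0.12936 m = 12.936 cm


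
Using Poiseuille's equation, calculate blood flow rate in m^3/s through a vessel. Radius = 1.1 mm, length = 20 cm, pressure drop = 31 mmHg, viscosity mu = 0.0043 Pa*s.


Q = pi*r^4*dP / (8*mu*L)
r = 0.0011 m, L = 0.2 m
dP = 31 mmHg = 4132.982 Pa
Q = 2.7631e-06 m^3/s


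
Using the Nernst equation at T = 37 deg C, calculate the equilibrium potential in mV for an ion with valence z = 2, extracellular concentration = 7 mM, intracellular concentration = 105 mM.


E = (RT/(zF)) * ln(C_out/C_in)
T = 37 + 273.15 = 310.15 K
E = (8.314 * 310.15 / (2 * 96485)) * ln(7/105)
E = -36.19 mV


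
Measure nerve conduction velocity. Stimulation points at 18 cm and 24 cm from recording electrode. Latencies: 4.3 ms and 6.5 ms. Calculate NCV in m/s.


Distance = (24 - 18) / 100 = 0.06 m
dt = (6.5 - 4.3) / 1000 = 0.0022 s
NCV = dist / dt = 27.27 m/s


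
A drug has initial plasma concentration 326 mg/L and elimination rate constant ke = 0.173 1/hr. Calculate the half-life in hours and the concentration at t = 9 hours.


t_half = ln(2) / ke = 0.693147 / 0.173 = 4.007 hr
C(t) = C0 * exp(-ke*t) = 326 * exp(-0.173*9)
C(9) = 68.71 mg/L


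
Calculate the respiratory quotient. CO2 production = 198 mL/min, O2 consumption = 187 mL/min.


RQ = VCO2 / VO2
RQ = 198 / 187
RQ = 1.059


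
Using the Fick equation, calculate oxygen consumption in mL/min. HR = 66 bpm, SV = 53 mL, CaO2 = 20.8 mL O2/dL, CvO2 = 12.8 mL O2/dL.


CO = HR*SV = 66*53/1000 = 3.498 L/min
a-v O2 diff = 20.8 - 12.8 = 8 mL/dL
VO2 = CO * (CaO2-CvO2) * 10 dL/L
VO2 = 3.498 * 8 * 10
VO2 = 279.8 mL/min


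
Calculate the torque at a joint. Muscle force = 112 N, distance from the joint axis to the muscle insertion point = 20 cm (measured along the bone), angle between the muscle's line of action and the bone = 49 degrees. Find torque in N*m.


Torque = F * d * sin(theta)   (moment arm = d*sin(theta))
d = 20 cm = 0.2 m
Torque = 112 * 0.2 * sin(49)
Torque = 16.91 N*m


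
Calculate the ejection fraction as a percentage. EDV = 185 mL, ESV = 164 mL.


SV = EDV - ESV = 185 - 164 = 21 mL
EF = SV/EDV * 100 = 21/185 * 100
EF = 11.35%


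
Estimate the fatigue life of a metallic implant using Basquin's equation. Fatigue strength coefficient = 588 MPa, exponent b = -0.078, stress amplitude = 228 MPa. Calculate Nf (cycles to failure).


sigma_a = sigma_f' * (2Nf)^b
2Nf = (sigma_a/sigma_f')^(1/b)
2Nf = (228/588)^(1/-0.078)
2Nf = 188323.09
Nf = 9.416e+04


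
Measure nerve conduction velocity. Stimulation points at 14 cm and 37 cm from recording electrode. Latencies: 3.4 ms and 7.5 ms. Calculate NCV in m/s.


Distance = (37 - 14) / 100 = 0.23 m
dt = (7.5 - 3.4) / 1000 = 0.0041 s
NCV = dist / dt = 56.1 m/s


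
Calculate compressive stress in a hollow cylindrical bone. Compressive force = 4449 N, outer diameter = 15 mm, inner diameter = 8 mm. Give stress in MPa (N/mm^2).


A = pi*(r_o^2 - r_i^2)
r_o = 7.5 mm, r_i = 4 mm
A = 126.449 mm^2
sigma = F/A = 4449 / 126.449
sigma = 35.18 MPa


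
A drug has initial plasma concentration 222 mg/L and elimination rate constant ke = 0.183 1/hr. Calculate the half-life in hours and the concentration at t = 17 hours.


t_half = ln(2) / ke = 0.693147 / 0.183 = 3.788 hr
C(t) = C0 * exp(-ke*t) = 222 * exp(-0.183*17)
C(17) = 9.892 mg/L


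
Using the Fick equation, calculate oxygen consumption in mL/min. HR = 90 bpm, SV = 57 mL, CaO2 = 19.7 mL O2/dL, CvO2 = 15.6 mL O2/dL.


CO = HR*SV = 90*57/1000 = 5.13 L/min
a-v O2 diff = 19.7 - 15.6 = 4.1 mL/dL
VO2 = CO * (CaO2-CvO2) * 10 dL/L
VO2 = 5.13 * 4.1 * 10
VO2 = 210.3 mL/min


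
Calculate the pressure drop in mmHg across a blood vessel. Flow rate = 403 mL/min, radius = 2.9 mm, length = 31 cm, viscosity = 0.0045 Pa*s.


dP = 8*mu*L*Q / (pi*r^4)
Q = 403 mL/min = 6.71667e-06 m^3/s
dP = 337.347 Pa = 337.347 / 133.322 mmHg = 2.53 mmHg


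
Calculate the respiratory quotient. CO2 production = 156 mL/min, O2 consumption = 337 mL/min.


RQ = VCO2 / VO2
RQ = 156 / 337
RQ = 0.4629


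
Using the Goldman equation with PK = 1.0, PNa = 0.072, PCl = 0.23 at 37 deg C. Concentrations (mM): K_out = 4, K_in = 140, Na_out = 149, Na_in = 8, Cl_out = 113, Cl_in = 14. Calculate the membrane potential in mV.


Vm = (RT/F)*ln((PK*Ko + PNa*Nao + PCl*Cli)/(PK*Ki + PNa*Nai + PCl*Clo))
Numer = 17.948, Denom = 166.566
Vm = -59.54 mV


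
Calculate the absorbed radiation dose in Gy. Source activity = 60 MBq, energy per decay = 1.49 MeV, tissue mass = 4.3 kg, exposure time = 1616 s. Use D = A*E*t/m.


A = 60 MBq = 6.0000e+07 Bq
E = 1.49 MeV = 2.38698e-13 J
D = A*E*t/m = 6.0000e+07*2.38698e-13*1616/4.3
D = 0.005382 Gy


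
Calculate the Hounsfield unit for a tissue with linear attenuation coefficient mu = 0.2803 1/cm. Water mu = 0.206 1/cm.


HU = ((mu_tissue - mu_water) / mu_water) * 1000
HU = ((0.2803 - 0.206) / 0.206) * 1000
HU = 360.7


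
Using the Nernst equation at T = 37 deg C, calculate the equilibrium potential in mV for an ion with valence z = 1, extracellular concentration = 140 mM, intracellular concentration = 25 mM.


E = (RT/(zF)) * ln(C_out/C_in)
T = 37 + 273.15 = 310.15 K
E = (8.314 * 310.15 / (1 * 96485)) * ln(140/25)
E = 46.04 mV


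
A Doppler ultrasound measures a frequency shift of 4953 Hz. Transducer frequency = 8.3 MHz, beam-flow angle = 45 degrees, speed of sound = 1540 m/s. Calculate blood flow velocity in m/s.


v = fd * c / (2 * f0 * cos(theta))
v = 4953 * 1540 / (2 * 8.3000e+06 * cos(45))
v = 0.6498 m/s


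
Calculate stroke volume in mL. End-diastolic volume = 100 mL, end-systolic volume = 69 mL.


SV = EDV - ESV
SV = 100 - 69
SV = 31 mL


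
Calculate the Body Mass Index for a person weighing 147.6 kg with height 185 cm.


BMI = weight / height^2
height = 185 cm = 1.85 m
BMI = 147.6 / 1.85^2
BMI = 43.13 kg/m^2


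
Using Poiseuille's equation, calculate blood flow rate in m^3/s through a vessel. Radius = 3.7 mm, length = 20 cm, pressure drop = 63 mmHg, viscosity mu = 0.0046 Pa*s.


Q = pi*r^4*dP / (8*mu*L)
r = 0.0037 m, L = 0.2 m
dP = 63 mmHg = 8399.286 Pa
Q = 6.7193e-04 m^3/s


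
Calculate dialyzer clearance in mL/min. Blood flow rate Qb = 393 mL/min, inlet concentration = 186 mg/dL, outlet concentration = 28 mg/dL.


K = Qb * (Cb_in - Cb_out) / Cb_in
K = 393 * (186 - 28) / 186
K = 333.8 mL/min


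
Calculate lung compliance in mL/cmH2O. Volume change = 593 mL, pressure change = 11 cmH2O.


C = dV / dP
C = 593 / 11
C = 53.91 mL/cmH2O


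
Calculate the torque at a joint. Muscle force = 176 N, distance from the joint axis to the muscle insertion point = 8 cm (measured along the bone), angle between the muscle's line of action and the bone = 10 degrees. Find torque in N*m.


Torque = F * d * sin(theta)   (moment arm = d*sin(theta))
d = 8 cm = 0.08 m
Torque = 176 * 0.08 * sin(10)
Torque = 2.445 N*m


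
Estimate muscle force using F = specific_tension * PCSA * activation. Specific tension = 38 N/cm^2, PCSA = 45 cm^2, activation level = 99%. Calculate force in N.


F = sigma * PCSA * activation
F = 38 * 45 * 0.99
F = 1693 N


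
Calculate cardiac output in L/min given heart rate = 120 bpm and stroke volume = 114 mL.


CO = HR * SV
CO = 120 * 114 / 1000
CO = 13.68 L/min


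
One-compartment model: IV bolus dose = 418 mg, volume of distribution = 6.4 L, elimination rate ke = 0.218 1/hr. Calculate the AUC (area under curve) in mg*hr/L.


C0 = Dose/Vd = 418/6.4 = 65.3125 mg/L
AUC = C0/ke = 65.3125/0.218
AUC = 299.6 mg*hr/L


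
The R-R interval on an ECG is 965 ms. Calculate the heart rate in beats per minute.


HR = 60 / RR_interval(s)
RR = 965 ms = 0.965 s
HR = 60 / 0.965 = 62.18 bpm


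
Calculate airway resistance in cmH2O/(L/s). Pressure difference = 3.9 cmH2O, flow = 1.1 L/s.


R = dP / flow
R = 3.9 / 1.1
R = 3.545 cmH2O/(L/s)


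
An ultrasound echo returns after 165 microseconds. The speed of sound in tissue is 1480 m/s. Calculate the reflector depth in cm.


depth = c * t / 2
t = 165 us = 1.6500e-04 s
depth = 1480 * 1.6500e-04 / 2
depth = 0.1221 m = 12.21 cm


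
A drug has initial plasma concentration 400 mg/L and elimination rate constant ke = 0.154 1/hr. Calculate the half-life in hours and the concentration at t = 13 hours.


t_half = ln(2) / ke = 0.693147 / 0.154 = 4.501 hr
C(t) = C0 * exp(-ke*t) = 400 * exp(-0.154*13)
C(13) = 54.03 mg/L


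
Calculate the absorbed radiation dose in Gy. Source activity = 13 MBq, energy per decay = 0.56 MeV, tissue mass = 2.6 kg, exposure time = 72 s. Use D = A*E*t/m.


A = 13 MBq = 1.3000e+07 Bq
E = 0.56 MeV = 8.9712e-14 J
D = A*E*t/m = 1.3000e+07*8.9712e-14*72/2.6
D = 3.2296e-05 Gy


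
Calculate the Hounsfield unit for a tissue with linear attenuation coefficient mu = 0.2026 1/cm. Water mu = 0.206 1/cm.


HU = ((mu_tissue - mu_water) / mu_water) * 1000
HU = ((0.2026 - 0.206) / 0.206) * 1000
HU = -16.5


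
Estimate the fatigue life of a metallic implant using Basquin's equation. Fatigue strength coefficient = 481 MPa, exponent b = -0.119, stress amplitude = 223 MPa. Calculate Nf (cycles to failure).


sigma_a = sigma_f' * (2Nf)^b
2Nf = (sigma_a/sigma_f')^(1/b)
2Nf = (223/481)^(1/-0.119)
2Nf = 638.82212
Nf = 319.4


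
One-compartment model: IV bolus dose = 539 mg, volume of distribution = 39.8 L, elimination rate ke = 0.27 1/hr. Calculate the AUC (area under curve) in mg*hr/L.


C0 = Dose/Vd = 539/39.8 = 13.5427 mg/L
AUC = C0/ke = 13.5427/0.27
AUC = 50.16 mg*hr/L


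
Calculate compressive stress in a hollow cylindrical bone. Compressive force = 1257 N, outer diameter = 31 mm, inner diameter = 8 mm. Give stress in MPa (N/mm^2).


A = pi*(r_o^2 - r_i^2)
r_o = 15.5 mm, r_i = 4 mm
A = 704.502 mm^2
sigma = F/A = 1257 / 704.502
sigma = 1.784 MPa


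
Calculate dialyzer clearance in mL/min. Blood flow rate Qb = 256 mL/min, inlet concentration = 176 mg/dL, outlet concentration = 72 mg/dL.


K = Qb * (Cb_in - Cb_out) / Cb_in
K = 256 * (176 - 72) / 176
K = 151.3 mL/min
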